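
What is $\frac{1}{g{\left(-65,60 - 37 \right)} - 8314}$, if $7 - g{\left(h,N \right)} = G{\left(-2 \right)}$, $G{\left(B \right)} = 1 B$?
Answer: $- \frac{1}{8305} \approx -0.00012041$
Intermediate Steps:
$G{\left(B \right)} = B$
$g{\left(h,N \right)} = 9$ ($g{\left(h,N \right)} = 7 - -2 = 7 + 2 = 9$)
$\frac{1}{g{\left(-65,60 - 37 \right)} - 8314} = \frac{1}{9 - 8314} = \frac{1}{-8305} = - \frac{1}{8305}$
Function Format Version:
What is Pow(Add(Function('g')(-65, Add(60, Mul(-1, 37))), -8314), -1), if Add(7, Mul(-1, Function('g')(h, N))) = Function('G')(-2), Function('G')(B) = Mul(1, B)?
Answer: Rational(-1, 8305) ≈ -0.00012041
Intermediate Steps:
Function('G')(B) = B
Function('g')(h, N) = 9 (Function('g')(h, N) = Add(7, Mul(-1, -2)) = Add(7, 2) = 9)
Pow(Add(Function('g')(-65, Add(60, Mul(-1, 37))), -8314), -1) = Pow(Add(9, -8314), -1) = Pow(-8305, -1) = Rational(-1, 8305)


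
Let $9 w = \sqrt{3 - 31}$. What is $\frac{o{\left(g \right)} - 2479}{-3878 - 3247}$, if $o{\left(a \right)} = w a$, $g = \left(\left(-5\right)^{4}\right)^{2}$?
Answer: $\frac{2479}{7125} - \frac{6250 i \sqrt{7}}{513} \approx 0.34793 - 32.234 i$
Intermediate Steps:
$w = \frac{2 i \sqrt{7}}{9}$ ($w = \frac{\sqrt{3 - 31}}{9} = \frac{\sqrt{-28}}{9} = \frac{2 i \sqrt{7}}{9} \approx 0.58794 i$)
$g = 390625$ ($g = 625^{2} = 390625$)
$o{\left(a \right)} = \frac{2 i a \sqrt{7}}{9}$ ($o{\left(a \right)} = \frac{2 i \sqrt{7}}{9} a = \frac{2 i a \sqrt{7}}{9}$)
$\frac{o{\left(g \right)} - 2479}{-3878 - 3247} = \frac{\frac{2}{9} i 390625 \sqrt{7} - 2479}{-3878 - 3247} = \frac{\frac{781250 i \sqrt{7}}{9} - 2479}{-7125} = \left(-2479 + \frac{781250 i \sqrt{7}}{9}\right) \left(- \frac{1}{7125}\right) = \frac{2479}{7125} - \frac{6250 i \sqrt{7}}{513}$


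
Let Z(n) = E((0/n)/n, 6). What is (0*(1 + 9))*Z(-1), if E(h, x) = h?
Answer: 0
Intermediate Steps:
Z(n) = 0 (Z(n) = (0/n)/n = 0/n = 0)
(0*(1 + 9))*Z(-1) = (0*(1 + 9))*0 = (0*10)*0 = 0*0 = 0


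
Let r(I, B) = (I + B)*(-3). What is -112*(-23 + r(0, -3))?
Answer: 1568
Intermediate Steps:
r(I, B) = -3*B - 3*I (r(I, B) = (B + I)*(-3) = -3*B - 3*I)
-112*(-23 + r(0, -3)) = -112*(-23 + (-3*(-3) - 3*0)) = -112*(-23 + (9 + 0)) = -112*(-23 + 9) = -112*(-14) = 1568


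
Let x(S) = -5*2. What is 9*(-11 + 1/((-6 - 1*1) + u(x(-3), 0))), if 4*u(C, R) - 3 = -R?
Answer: -2511/25 ≈ -100.44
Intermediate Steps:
x(S) = -10
u(C, R) = ¾ - R/4 (u(C, R) = ¾ + (-R)/4 = ¾ - R/4)
9*(-11 + 1/((-6 - 1*1) + u(x(-3), 0))) = 9*(-11 + 1/((-6 - 1*1) + (¾ - ¼*0))) = 9*(-11 + 1/((-6 - 1) + (¾ + 0))) = 9*(-11 + 1/(-7 + ¾)) = 9*(-11 + 1/(-25/4)) = 9*(-11 - 4/25) = 9*(-279/25) = -2511/25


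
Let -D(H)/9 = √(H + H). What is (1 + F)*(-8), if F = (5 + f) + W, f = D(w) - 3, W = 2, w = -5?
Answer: -40 + 72*I*√10 ≈ -40.0 + 227.68*I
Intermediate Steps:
D(H) = -9*√2*√H (D(H) = -9*√(H + H) = -9*√2*√H)
f = -3 - 9*I*√10 (f = -9*√2*√(-5) - 3 = -9*√2*I*√5 - 3 = -9*I*√10 - 3 = -3 - 9*I*√10 ≈ -3.0 - 28.461*I)
F = 4 - 9*I*√10 (F = (5 + (-3 - 9*I*√10)) + 2 = (2 - 9*I*√10) + 2 = 4 - 9*I*√10 ≈ 4.0 - 28.461*I)
(1 + F)*(-8) = (1 + (4 - 9*I*√10))*(-8) = (5 - 9*I*√10)*(-8) = -40 + 72*I*√10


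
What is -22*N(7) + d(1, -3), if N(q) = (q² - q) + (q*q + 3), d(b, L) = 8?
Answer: -2060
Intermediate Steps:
N(q) = 3 - q + 2*q² (N(q) = (q² - q) + (q² + 3) = (q² - q) + (3 + q²) = 3 - q + 2*q²)
-22*N(7) + d(1, -3) = -22*(3 - 1*7 + 2*7²) + 8 = -22*(3 - 7 + 2*49) + 8 = -22*(3 - 7 + 98) + 8 = -22*94 + 8 = -2068 + 8 = -2060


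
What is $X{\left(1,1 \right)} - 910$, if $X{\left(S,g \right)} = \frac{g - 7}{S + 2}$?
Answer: $-912$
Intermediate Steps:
$X{\left(S,g \right)} = \frac{-7 + g}{2 + S}$
$X{\left(1,1 \right)} - 910 = \frac{-7 + 1}{2 + 1} - 910 = \frac{1}{3} \left(-6\right) - 910 = -2 - 910 = -912$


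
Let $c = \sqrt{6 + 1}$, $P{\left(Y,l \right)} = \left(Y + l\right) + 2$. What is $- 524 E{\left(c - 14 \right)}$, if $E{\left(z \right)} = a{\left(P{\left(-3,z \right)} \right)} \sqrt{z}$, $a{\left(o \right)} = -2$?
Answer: $1048 \sqrt{-14 + \sqrt{7}} \approx 3531.3 i$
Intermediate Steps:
$P{\left(Y,l \right)} = 2 + Y + l$
$c = \sqrt{7} \approx 2.6458$
$E{\left(z \right)} = - 2 \sqrt{z}$
$- 524 E{\left(c - 14 \right)} = - 524 \left(- 2 \sqrt{\sqrt{7} - 14}\right) = - 524 \left(- 2 \sqrt{-14 + \sqrt{7}}\right) = 1048 \sqrt{-14 + \sqrt{7}}$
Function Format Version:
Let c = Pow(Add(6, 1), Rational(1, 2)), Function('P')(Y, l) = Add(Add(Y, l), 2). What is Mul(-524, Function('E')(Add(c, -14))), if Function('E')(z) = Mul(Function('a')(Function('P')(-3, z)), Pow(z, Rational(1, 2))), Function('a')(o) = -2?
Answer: Mul(1048, Pow(Add(-14, Pow(7, Rational(1, 2))), Rational(1, 2))) ≈ Mul(3531.3, I)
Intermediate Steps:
Function('P')(Y, l) = Add(2, Y, l)
c = Pow(7, Rational(1, 2)) ≈ 2.6458
Function('E')(z) = Mul(-2, Pow(z, Rational(1, 2)))
Mul(-524, Function('E')(Add(c, -14))) = Mul(-524, Mul(-2, Pow(Add(Pow(7, Rational(1, 2)), -14), Rational(1, 2)))) = Mul(-524, Mul(-2, Pow(Add(-14, Pow(7, Rational(1, 2))), Rational(1, 2)))) = Mul(1048, Pow(Add(-14, Pow(7, Rational(1, 2))), Rational(1, 2)))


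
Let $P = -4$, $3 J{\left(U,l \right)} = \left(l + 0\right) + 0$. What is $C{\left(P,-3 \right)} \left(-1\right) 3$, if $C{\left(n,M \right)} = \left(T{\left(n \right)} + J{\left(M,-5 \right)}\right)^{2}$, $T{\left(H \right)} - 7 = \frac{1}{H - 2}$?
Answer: $- \frac{961}{12} \approx -80.083$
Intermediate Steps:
$T{\left(H \right)} = 7 + \frac{1}{-2 + H}$ ($T{\left(H \right)} = 7 + \frac{1}{H - 2} = 7 + \frac{1}{-2 + H}$)
$J{\left(U,l \right)} = \frac{l}{3}$ ($J{\left(U,l \right)} = \frac{\left(l + 0\right) + 0}{3} = \frac{l + 0}{3} = \frac{l}{3}$)
$C{\left(n,M \right)} = \left(- \frac{5}{3} + \frac{-13 + 7 n}{-2 + n}\right)^{2}$ ($C{\left(n,M \right)} = \left(\frac{-13 + 7 n}{-2 + n} + \frac{1}{3} \left(-5\right)\right)^{2} = \left(\frac{-13 + 7 n}{-2 + n} - \frac{5}{3}\right)^{2} = \left(- \frac{5}{3} + \frac{-13 + 7 n}{-2 + n}\right)^{2}$)
$C{\left(P,-3 \right)} \left(-1\right) 3 = \frac{\left(29 - -64\right)^{2}}{9 \left(-2 - 4\right)^{2}} \left(-1\right) 3 = \frac{\left(29 + 64\right)^{2}}{9 \cdot 36} \left(-1\right) 3 = \frac{1}{9} \cdot \frac{1}{36} \cdot 93^{2} \left(-1\right) 3 = \frac{1}{9} \cdot \frac{1}{36} \cdot 8649 \left(-1\right) 3 = \frac{961}{36} \left(-1\right) 3 = \left(- \frac{961}{36}\right) 3 = - \frac{961}{12}$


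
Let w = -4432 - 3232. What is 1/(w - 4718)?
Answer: -1/12382 ≈ -8.0762e-5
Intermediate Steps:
w = -7664
1/(w - 4718) = 1/(-7664 - 4718) = 1/(-12382) = -1/12382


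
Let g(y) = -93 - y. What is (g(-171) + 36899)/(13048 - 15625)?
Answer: -36977/2577 ≈ -14.349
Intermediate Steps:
(g(-171) + 36899)/(13048 - 15625) = ((-93 - 1*(-171)) + 36899)/(13048 - 15625) = ((-93 + 171) + 36899)/(-2577) = (78 + 36899)*(-1/2577) = 36977*(-1/2577) = -36977/2577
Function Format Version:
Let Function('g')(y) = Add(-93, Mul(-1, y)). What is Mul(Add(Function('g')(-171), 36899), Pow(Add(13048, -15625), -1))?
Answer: Rational(-36977, 2577) ≈ -14.349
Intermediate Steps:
Mul(Add(Function('g')(-171), 36899), Pow(Add(13048, -15625), -1)) = Mul(Add(Add(-93, Mul(-1, -171)), 36899), Pow(Add(13048, -15625), -1)) = Mul(Add(Add(-93, 171), 36899), Pow(-2577, -1)) = Mul(Add(78, 36899), Rational(-1, 2577)) = Mul(36977, Rational(-1, 2577)) = Rational(-36977, 2577)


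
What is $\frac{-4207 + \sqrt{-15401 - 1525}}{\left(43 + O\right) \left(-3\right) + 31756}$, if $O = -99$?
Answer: $- \frac{4207}{31924} + \frac{i \sqrt{16926}}{31924} \approx -0.13178 + 0.0040753 i$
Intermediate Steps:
$\frac{-4207 + \sqrt{-15401 - 1525}}{\left(43 + O\right) \left(-3\right) + 31756} = \frac{-4207 + \sqrt{-15401 - 1525}}{\left(43 - 99\right) \left(-3\right) + 31756} = \frac{-4207 + \sqrt{-15401 - 1525}}{\left(-56\right) \left(-3\right) + 31756} = \frac{-4207 + \sqrt{-15401 - 1525}}{168 + 31756} = \frac{-4207 + \sqrt{-16926}}{31924} = \left(-4207 + i \sqrt{16926}\right) \frac{1}{31924} = - \frac{4207}{31924} + \frac{i \sqrt{16926}}{31924}$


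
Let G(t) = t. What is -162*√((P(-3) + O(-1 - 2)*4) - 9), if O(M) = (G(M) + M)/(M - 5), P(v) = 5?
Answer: -162*I ≈ -162.0*I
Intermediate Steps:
O(M) = 2*M/(-5 + M) (O(M) = (M + M)/(M - 5) = (2*M)/(-5 + M) = 2*M/(-5 + M))
-162*√((P(-3) + O(-1 - 2)*4) - 9) = -162*√((5 + (2*(-1 - 2)/(-5 + (-1 - 2)))*4) - 9) = -162*√((5 + (2*(-3)/(-5 - 3))*4) - 9) = -162*√((5 + (2*(-3)/(-8))*4) - 9) = -162*√((5 + (2*(-3)*(-⅛))*4) - 9) = -162*√((5 + (¾)*4) - 9) = -162*√((5 + 3) - 9) = -162*√(8 - 9) = -162*I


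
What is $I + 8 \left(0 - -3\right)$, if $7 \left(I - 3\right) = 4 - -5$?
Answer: $\frac{198}{7} \approx 28.286$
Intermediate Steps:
$I = \frac{30}{7}$ ($I = 3 + \frac{4 - -5}{7} = 3 + \frac{4 + 5}{7} = 3 + \frac{1}{7} \cdot 9 = 3 + \frac{9}{7} = \frac{30}{7} \approx 4.2857$)
$I + 8 \left(0 - -3\right) = \frac{30}{7} + 8 \left(0 - -3\right) = \frac{30}{7} + 8 \left(0 + 3\right) = \frac{30}{7} + 8 \cdot 3 = \frac{30}{7} + 24 = \frac{198}{7}$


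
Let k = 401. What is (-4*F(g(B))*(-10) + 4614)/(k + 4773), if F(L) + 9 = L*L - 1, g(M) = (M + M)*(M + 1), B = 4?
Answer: 34107/2587 ≈ 13.184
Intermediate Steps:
g(M) = 2*M*(1 + M) (g(M) = (2*M)*(1 + M) = 2*M*(1 + M))
F(L) = -10 + L² (F(L) = -9 + (L*L - 1) = -9 + (L² - 1) = -9 + (-1 + L²) = -10 + L²)
(-4*F(g(B))*(-10) + 4614)/(k + 4773) = (-4*(-10 + (2*4*(1 + 4))²)*(-10) + 4614)/(401 + 4773) = (-4*(-10 + (2*4*5)²)*(-10) + 4614)/5174 = (-4*(-10 + 40²)*(-10) + 4614)*(1/5174) = (-4*(-10 + 1600)*(-10) + 4614)*(1/5174) = (-4*1590*(-10) + 4614)*(1/5174) = (-6360*(-10) + 4614)*(1/5174) = (63600 + 4614)*(1/5174) = 68214*(1/5174) = 34107/2587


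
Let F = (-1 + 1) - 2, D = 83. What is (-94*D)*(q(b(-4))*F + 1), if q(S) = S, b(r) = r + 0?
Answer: -70218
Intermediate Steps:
b(r) = r
F = -2 (F = 0 - 2 = -2)
(-94*D)*(q(b(-4))*F + 1) = (-94*83)*(-4*(-2) + 1) = -7802*(8 + 1) = -7802*9 = -70218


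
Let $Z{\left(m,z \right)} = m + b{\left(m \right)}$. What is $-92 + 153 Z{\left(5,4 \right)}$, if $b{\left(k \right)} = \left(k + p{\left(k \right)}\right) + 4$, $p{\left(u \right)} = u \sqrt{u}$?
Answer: $2050 + 765 \sqrt{5} \approx 3760.6$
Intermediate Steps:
$p{\left(u \right)} = u^{\frac{3}{2}}$
$b{\left(k \right)} = 4 + k + k^{\frac{3}{2}}$ ($b{\left(k \right)} = \left(k + k^{\frac{3}{2}}\right) + 4 = 4 + k + k^{\frac{3}{2}}$)
$Z{\left(m,z \right)} = 4 + m^{\frac{3}{2}} + 2 m$ ($Z{\left(m,z \right)} = m + \left(4 + m + m^{\frac{3}{2}}\right) = 4 + m^{\frac{3}{2}} + 2 m$)
$-92 + 153 Z{\left(5,4 \right)} = -92 + 153 \left(4 + 5^{\frac{3}{2}} + 2 \cdot 5\right) = -92 + 153 \left(4 + 5 \sqrt{5} + 10\right) = -92 + 153 \left(14 + 5 \sqrt{5}\right) = -92 + \left(2142 + 765 \sqrt{5}\right) = 2050 + 765 \sqrt{5}$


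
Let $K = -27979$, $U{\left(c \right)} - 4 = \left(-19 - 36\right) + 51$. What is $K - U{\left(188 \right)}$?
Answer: $-27979$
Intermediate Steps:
$U{\left(c \right)} = 0$ ($U{\left(c \right)} = 4 + \left(\left(-19 - 36\right) + 51\right) = 4 + \left(-55 + 51\right) = 4 - 4 = 0$)
$K - U{\left(188 \right)} = -27979 - 0 = -27979 + 0 = -27979$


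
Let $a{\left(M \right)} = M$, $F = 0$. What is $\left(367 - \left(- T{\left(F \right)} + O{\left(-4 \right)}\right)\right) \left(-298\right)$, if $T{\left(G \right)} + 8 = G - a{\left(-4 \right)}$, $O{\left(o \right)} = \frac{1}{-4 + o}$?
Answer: $- \frac{432845}{4} \approx -1.0821 \cdot 10^{5}$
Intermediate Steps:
$T{\left(G \right)} = -4 + G$ ($T{\left(G \right)} = -8 + \left(G - -4\right) = -8 + \left(G + 4\right) = -8 + \left(4 + G\right) = -4 + G$)
$\left(367 - \left(- T{\left(F \right)} + O{\left(-4 \right)}\right)\right) \left(-298\right) = \left(367 + \left(\left(-4 + 0\right) - \frac{1}{-4 - 4}\right)\right) \left(-298\right) = \left(367 - \frac{31}{8}\right) \left(-298\right) = \frac{2905}{8} \left(-298\right) = - \frac{432845}{4}$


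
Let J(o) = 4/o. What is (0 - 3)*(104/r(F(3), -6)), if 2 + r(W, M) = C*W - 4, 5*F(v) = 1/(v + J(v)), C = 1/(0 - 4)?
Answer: 27040/521 ≈ 51.900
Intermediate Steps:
C = -¼ (C = 1/(-4) = -¼ ≈ -0.25000)
F(v) = 1/(5*(v + 4/v))
r(W, M) = -6 - W/4 (r(W, M) = -2 + (-W/4 - 4) = -2 + (-4 - W/4) = -6 - W/4)
(0 - 3)*(104/r(F(3), -6)) = (0 - 3)*(104/(-6 - 3/(20*(4 + 3²)))) = -312/(-6 - 3/(20*(4 + 9))) = -312/(-6 - 3/(20*13)) = -312/(-6 - ¼*3/65) = -312/(-6 - 3/260) = -312/(-1563/260) = -312*(-260)/1563 = -3*(-27040/1563) = 27040/521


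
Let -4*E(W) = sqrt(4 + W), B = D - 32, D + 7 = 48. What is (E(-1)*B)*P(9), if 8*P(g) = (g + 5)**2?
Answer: -441*sqrt(3)/8 ≈ -95.479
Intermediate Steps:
D = 41 (D = -7 + 48 = 41)
P(g) = (5 + g)**2/8 (P(g) = (g + 5)**2/8 = (5 + g)**2/8)
B = 9 (B = 41 - 32 = 9)
E(W) = -sqrt(4 + W)/4
(E(-1)*B)*P(9) = (-sqrt(4 - 1)/4*9)*((5 + 9)**2/8) = (-sqrt(3)/4*9)*((1/8)*14**2) = (-9*sqrt(3)/4)*((1/8)*196) = -9*sqrt(3)/4*(49/2) = -441*sqrt(3)/8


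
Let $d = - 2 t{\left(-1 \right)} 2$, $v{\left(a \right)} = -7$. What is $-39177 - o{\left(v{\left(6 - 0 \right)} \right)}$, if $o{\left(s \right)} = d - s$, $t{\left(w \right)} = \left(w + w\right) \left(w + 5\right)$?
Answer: $-39216$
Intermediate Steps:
$t{\left(w \right)} = 2 w \left(5 + w\right)$
$d = 32$ ($d = - 2 \cdot 2 \left(-1\right) \left(5 - 1\right) 2 = - 2 \cdot 2 \left(-1\right) 4 \cdot 2 = \left(-2\right) \left(-8\right) 2 = 16 \cdot 2 = 32$)
$o{\left(s \right)} = 32 - s$
$-39177 - o{\left(v{\left(6 - 0 \right)} \right)} = -39177 - \left(32 - -7\right) = -39177 - \left(32 + 7\right) = -39177 - 39 = -39216$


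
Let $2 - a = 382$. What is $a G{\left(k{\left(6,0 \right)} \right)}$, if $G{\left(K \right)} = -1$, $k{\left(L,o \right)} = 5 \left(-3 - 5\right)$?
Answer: $380$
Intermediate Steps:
$a = -380$ ($a = 2 - 382 = -380$)
$k{\left(L,o \right)} = -40$ ($k{\left(L,o \right)} = 5 \left(-3 - 5\right) = 5 \left(-8\right) = -40$)
$a G{\left(k{\left(6,0 \right)} \right)} = \left(-380\right) \left(-1\right) = 380$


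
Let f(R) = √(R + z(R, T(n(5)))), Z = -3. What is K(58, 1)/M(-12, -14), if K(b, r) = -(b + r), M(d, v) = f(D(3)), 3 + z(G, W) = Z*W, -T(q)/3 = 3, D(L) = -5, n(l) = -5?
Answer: -59*√19/19 ≈ -13.536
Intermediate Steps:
T(q) = -9 (T(q) = -3*3 = -9)
z(G, W) = -3 - 3*W
f(R) = √(24 + R) (f(R) = √(R + (-3 - 3*(-9))) = √(R + (-3 + 27)) = √(R + 24) = √(24 + R))
M(d, v) = √19 (M(d, v) = √(24 - 5) = √19)
K(b, r) = -b - r
K(58, 1)/M(-12, -14) = (-1*58 - 1*1)/(√19) = (-58 - 1)*(√19/19) = -59*√19/19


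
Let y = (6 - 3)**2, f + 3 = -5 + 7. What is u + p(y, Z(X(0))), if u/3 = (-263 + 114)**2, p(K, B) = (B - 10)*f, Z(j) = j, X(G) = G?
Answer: 66613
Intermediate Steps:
f = -1 (f = -3 + (-5 + 7) = -3 + 2 = -1)
y = 9 (y = 3**2 = 9)
p(K, B) = 10 - B (p(K, B) = (B - 10)*(-1) = (-10 + B)*(-1) = 10 - B)
u = 66603 (u = 3*(-263 + 114)**2 = 3*(-149)**2 = 3*22201 = 66603)
u + p(y, Z(X(0))) = 66603 + (10 - 1*0) = 66603 + (10 + 0) = 66603 + 10 = 66613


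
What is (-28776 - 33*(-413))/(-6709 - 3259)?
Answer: 15147/9968 ≈ 1.5196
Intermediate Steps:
(-28776 - 33*(-413))/(-6709 - 3259) = (-28776 + 13629)/(-9968) = -15147*(-1/9968) = 15147/9968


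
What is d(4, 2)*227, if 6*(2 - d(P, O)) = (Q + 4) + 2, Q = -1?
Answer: 1589/6 ≈ 264.83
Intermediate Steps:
d(P, O) = 7/6 (d(P, O) = 2 - ((-1 + 4) + 2)/6 = 2 - (3 + 2)/6 = 2 - ⅙*5 = 2 - ⅚ = 7/6)
d(4, 2)*227 = (7/6)*227 = 1589/6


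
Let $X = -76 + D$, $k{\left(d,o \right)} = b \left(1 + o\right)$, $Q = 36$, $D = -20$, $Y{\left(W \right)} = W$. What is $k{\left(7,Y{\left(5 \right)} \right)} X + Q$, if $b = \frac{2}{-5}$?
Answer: $\frac{1332}{5} \approx 266.4$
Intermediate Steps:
$b = - \frac{2}{5}$ ($b = 2 \left(- \frac{1}{5}\right) = - \frac{2}{5} \approx -0.4$)
$k{\left(d,o \right)} = - \frac{2}{5} - \frac{2 o}{5}$ ($k{\left(d,o \right)} = - \frac{2 \left(1 + o\right)}{5} = - \frac{2}{5} - \frac{2 o}{5}$)
$X = -96$ ($X = -76 - 20 = -96$)
$k{\left(7,Y{\left(5 \right)} \right)} X + Q = \left(- \frac{2}{5} - 2\right) \left(-96\right) + 36 = \left(- \frac{12}{5}\right) \left(-96\right) + 36 = \frac{1152}{5} + 36 = \frac{1332}{5}$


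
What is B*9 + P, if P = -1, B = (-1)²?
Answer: 8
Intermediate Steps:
B = 1
B*9 + P = 1*9 - 1 = 9 - 1 = 8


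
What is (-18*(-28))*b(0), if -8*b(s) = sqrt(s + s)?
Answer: 0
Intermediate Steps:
b(s) = -sqrt(2)*sqrt(s)/8 (b(s) = -sqrt(s + s)/8 = -sqrt(2)*sqrt(s)/8)
(-18*(-28))*b(0) = (-18*(-28))*(-sqrt(2)*sqrt(0)/8) = 504*(-1/8*sqrt(2)*0) = 504*0 = 0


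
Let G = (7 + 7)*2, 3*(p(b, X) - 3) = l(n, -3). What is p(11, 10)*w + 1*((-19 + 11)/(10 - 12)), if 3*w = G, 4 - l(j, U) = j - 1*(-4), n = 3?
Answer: 68/3 ≈ 22.667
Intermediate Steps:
l(j, U) = -j (l(j, U) = 4 - (j - 1*(-4)) = 4 - (j + 4) = 4 - (4 + j) = 4 + (-4 - j) = -j)
p(b, X) = 2 (p(b, X) = 3 + (-1*3)/3 = 3 + (1/3)*(-3) = 3 - 1 = 2)
G = 28 (G = 14*2 = 28)
w = 28/3 (w = (1/3)*28 = 28/3 ≈ 9.3333)
p(11, 10)*w + 1*((-19 + 11)/(10 - 12)) = 2*(28/3) + 1*((-19 + 11)/(10 - 12)) = 56/3 + 1*(-8/(-2)) = 56/3 + 1*(-8*(-1/2)) = 56/3 + 1*4 = 56/3 + 4 = 68/3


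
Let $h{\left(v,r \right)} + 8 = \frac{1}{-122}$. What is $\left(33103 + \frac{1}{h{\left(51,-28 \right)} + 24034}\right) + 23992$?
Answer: $\frac{167355208367}{2931171} \approx 57095.0$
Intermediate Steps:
$h{\left(v,r \right)} = - \frac{977}{122}$ ($h{\left(v,r \right)} = -8 + \frac{1}{-122} = -8 - \frac{1}{122} = - \frac{977}{122}$)
$\left(33103 + \frac{1}{h{\left(51,-28 \right)} + 24034}\right) + 23992 = \left(33103 + \frac{1}{- \frac{977}{122} + 24034}\right) + 23992 = \left(33103 + \frac{1}{\frac{2931171}{122}}\right) + 23992 = \left(33103 + \frac{122}{2931171}\right) + 23992 = \frac{97030553735}{2931171} + 23992 = \frac{167355208367}{2931171}$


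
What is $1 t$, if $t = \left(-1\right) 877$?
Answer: $-877$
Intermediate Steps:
$t = -877$
$1 t = 1 \left(-877\right) = -877$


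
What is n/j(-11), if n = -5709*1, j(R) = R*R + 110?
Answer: -173/7 ≈ -24.714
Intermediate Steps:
j(R) = 110 + R**2 (j(R) = R**2 + 110 = 110 + R**2)
n = -5709
n/j(-11) = -5709/(110 + (-11)**2) = -5709/(110 + 121) = -5709/231 = -5709*1/231 = -173/7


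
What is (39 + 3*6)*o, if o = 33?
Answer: 1881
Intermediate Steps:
(39 + 3*6)*o = (39 + 3*6)*33 = (39 + 18)*33 = 57*33 = 1881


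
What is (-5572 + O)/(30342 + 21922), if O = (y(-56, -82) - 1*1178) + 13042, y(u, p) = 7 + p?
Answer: 6217/52264 ≈ 0.11895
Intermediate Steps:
O = 11789 (O = ((7 - 82) - 1*1178) + 13042 = (-75 - 1178) + 13042 = -1253 + 13042 = 11789)
(-5572 + O)/(30342 + 21922) = (-5572 + 11789)/(30342 + 21922) = 6217/52264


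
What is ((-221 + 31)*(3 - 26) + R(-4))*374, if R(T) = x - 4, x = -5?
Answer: 1631014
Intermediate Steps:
R(T) = -9 (R(T) = -5 - 4 = -9)
((-221 + 31)*(3 - 26) + R(-4))*374 = ((-221 + 31)*(3 - 26) - 9)*374 = (-190*(-23) - 9)*374 = (4370 - 9)*374 = 4361*374 = 1631014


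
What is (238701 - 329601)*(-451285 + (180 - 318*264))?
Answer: 48636681300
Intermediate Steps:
(238701 - 329601)*(-451285 + (180 - 318*264)) = -90900*(-451285 + (180 - 83952)) = -90900*(-451285 - 83772) = -90900*(-535057) = 48636681300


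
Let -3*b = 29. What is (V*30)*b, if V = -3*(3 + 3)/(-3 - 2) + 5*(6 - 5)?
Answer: -2494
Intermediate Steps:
b = -29/3 (b = -⅓*29 = -29/3 ≈ -9.6667)
V = 43/5 (V = -18/(-5) + 5*1 = -18*(-1)/5 + 5 = -3*(-6/5) + 5 = 18/5 + 5 = 43/5 ≈ 8.6000)
(V*30)*b = ((43/5)*30)*(-29/3) = 258*(-29/3) = -2494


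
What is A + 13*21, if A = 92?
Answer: 365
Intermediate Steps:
A + 13*21 = 92 + 13*21 = 92 + 273 = 365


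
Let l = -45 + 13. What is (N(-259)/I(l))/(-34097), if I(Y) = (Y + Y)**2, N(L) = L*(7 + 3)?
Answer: 185/9975808 ≈ 1.8545e-5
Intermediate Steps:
l = -32
N(L) = 10*L (N(L) = L*10 = 10*L)
I(Y) = 4*Y**2 (I(Y) = (2*Y)**2 = 4*Y**2)
(N(-259)/I(l))/(-34097) = ((10*(-259))/((4*(-32)**2)))/(-34097) = -2590/(4*1024)*(-1/34097) = -2590/4096*(-1/34097) = -2590*1/4096*(-1/34097) = -1295/2048*(-1/34097) = 185/9975808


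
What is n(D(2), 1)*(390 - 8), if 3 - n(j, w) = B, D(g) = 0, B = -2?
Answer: 1910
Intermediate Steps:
n(j, w) = 5 (n(j, w) = 3 - 1*(-2) = 3 + 2 = 5)
n(D(2), 1)*(390 - 8) = 5*(390 - 8) = 5*382 = 1910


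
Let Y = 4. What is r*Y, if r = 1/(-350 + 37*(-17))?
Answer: -4/979 ≈ -0.0040858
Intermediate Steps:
r = -1/979 (r = 1/(-350 - 629) = 1/(-979) = -1/979 ≈ -0.0010215)
r*Y = -1/979*4 = -4/979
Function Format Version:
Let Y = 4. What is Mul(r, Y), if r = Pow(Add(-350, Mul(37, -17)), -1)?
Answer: Rational(-4, 979) ≈ -0.0040858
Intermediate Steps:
r = Rational(-1, 979) (r = Pow(Add(-350, -629), -1) = Pow(-979, -1) = Rational(-1, 979) ≈ -0.0010215)
Mul(r, Y) = Mul(Rational(-1, 979), 4) = Rational(-4, 979)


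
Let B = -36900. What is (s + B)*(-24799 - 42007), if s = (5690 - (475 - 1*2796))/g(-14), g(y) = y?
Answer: 17523581233/7 ≈ 2.5034e+9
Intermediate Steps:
s = -8011/14 (s = (5690 - (475 - 1*2796))/(-14) = (5690 - (475 - 2796))*(-1/14) = (5690 - 1*(-2321))*(-1/14) = (5690 + 2321)*(-1/14) = 8011*(-1/14) = -8011/14 ≈ -572.21)
(s + B)*(-24799 - 42007) = (-8011/14 - 36900)*(-24799 - 42007) = -524611/14*(-66806) = 17523581233/7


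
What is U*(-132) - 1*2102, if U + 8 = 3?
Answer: -1442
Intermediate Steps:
U = -5 (U = -8 + 3 = -5)
U*(-132) - 1*2102 = -5*(-132) - 1*2102 = 660 - 2102 = -1442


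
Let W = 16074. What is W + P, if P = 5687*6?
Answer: 50196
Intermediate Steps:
P = 34122
W + P = 16074 + 34122 = 50196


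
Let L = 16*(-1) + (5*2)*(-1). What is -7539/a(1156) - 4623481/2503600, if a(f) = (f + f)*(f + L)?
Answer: -75612476011/40880032600 ≈ -1.8496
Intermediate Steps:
L = -26 (L = -16 + 10*(-1) = -16 - 10 = -26)
a(f) = 2*f*(-26 + f) (a(f) = (f + f)*(f - 26) = (2*f)*(-26 + f) = 2*f*(-26 + f))
-7539/a(1156) - 4623481/2503600 = -7539*1/(2312*(-26 + 1156)) - 4623481/2503600 = -7539/(2*1156*1130) - 4623481*1/2503600 = -7539/2612560 - 4623481/2503600 = -75612476011/40880032600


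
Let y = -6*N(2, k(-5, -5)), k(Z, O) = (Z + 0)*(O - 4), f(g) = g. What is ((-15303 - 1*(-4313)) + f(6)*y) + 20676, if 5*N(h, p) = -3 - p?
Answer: 50158/5 ≈ 10032.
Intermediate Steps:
k(Z, O) = Z*(-4 + O)
N(h, p) = -⅗ - p/5 (N(h, p) = (-3 - p)/5 = -⅗ - p/5)
y = 288/5 (y = -6*(-⅗ - (-1)*(-4 - 5)) = -6*(-⅗ - (-1)*(-9)) = -6*(-⅗ - ⅕*45) = -6*(-⅗ - 9) = -6*(-48/5) = 288/5 ≈ 57.600)
((-15303 - 1*(-4313)) + f(6)*y) + 20676 = ((-15303 - 1*(-4313)) + 6*(288/5)) + 20676 = ((-15303 + 4313) + 1728/5) + 20676 = (-10990 + 1728/5) + 20676 = -53222/5 + 20676 = 50158/5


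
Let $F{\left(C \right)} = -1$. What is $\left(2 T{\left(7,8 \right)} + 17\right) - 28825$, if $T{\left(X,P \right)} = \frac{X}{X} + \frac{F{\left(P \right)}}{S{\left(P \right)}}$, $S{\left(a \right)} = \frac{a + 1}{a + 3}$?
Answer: $- \frac{259276}{9} \approx -28808.0$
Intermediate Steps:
$S{\left(a \right)} = \frac{1 + a}{3 + a}$
$T{\left(X,P \right)} = 1 - \frac{3 + P}{1 + P}$ ($T{\left(X,P \right)} = \frac{X}{X} - \frac{1}{\frac{1}{3 + P} \left(1 + P\right)} = 1 - \frac{3 + P}{1 + P}$)
$\left(2 T{\left(7,8 \right)} + 17\right) - 28825 = \left(2 \left(- \frac{2}{1 + 8}\right) + 17\right) - 28825 = \left(2 \left(- \frac{2}{9}\right) + 17\right) - 28825 = \left(- \frac{4}{9} + 17\right) - 28825 = \frac{149}{9} - 28825 = - \frac{259276}{9}$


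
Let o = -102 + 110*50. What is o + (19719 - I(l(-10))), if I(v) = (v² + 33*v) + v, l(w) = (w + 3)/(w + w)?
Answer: 10041991/400 ≈ 25105.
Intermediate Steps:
l(w) = (3 + w)/(2*w) (l(w) = (3 + w)/((2*w)) = (3 + w)*(1/(2*w)) = (3 + w)/(2*w))
I(v) = v² + 34*v
o = 5398 (o = -102 + 5500 = 5398)
o + (19719 - I(l(-10))) = 5398 + (19719 - (½)*(3 - 10)/(-10)*(34 + (½)*(3 - 10)/(-10))) = 5398 + (19719 - (½)*(-⅒)*(-7)*(34 + (½)*(-⅒)*(-7))) = 5398 + (19719 - 7*(34 + 7/20)/20) = 5398 + (19719 - 7*687/(20*20)) = 5398 + (19719 - 1*4809/400) = 5398 + (19719 - 4809/400) = 5398 + 7882791/400 = 10041991/400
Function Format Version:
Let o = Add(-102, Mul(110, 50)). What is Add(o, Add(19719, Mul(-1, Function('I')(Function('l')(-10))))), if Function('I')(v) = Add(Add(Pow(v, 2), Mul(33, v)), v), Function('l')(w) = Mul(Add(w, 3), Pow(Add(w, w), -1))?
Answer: Rational(10041991, 400) ≈ 25105.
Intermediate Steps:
Function('l')(w) = Mul(Rational(1, 2), Pow(w, -1), Add(3, w)) (Function('l')(w) = Mul(Add(3, w), Pow(Mul(2, w), -1)) = Mul(Add(3, w), Mul(Rational(1, 2), Pow(w, -1))) = Mul(Rational(1, 2), Pow(w, -1), Add(3, w)))
Function('I')(v) = Add(Pow(v, 2), Mul(34, v))
o = 5398 (o = Add(-102, 5500) = 5398)
Add(o, Add(19719, Mul(-1, Function('I')(Function('l')(-10))))) = Add(5398, Add(19719, Mul(-1, Mul(Mul(Rational(1, 2), Pow(-10, -1), Add(3, -10)), Add(34, Mul(Rational(1, 2), Pow(-10, -1), Add(3, -10))))))) = Add(5398, Add(19719, Mul(-1, Mul(Mul(Rational(1, 2), Rational(-1, 10), -7), Add(34, Mul(Rational(1, 2), Rational(-1, 10), -7)))))) = Add(5398, Add(19719, Mul(-1, Mul(Rational(7, 20), Add(34, Rational(7, 20)))))) = Add(5398, Add(19719, Mul(-1, Mul(Rational(7, 20), Rational(687, 20))))) = Add(5398, Add(19719, Mul(-1, Rational(4809, 400)))) = Add(5398, Add(19719, Rational(-4809, 400))) = Add(5398, Rational(7882791, 400)) = Rational(10041991, 400)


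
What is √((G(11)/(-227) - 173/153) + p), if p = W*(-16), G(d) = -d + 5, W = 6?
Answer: I*√13014589411/11577 ≈ 9.8542*I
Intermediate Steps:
G(d) = 5 - d
p = -96 (p = 6*(-16) = -96)
√((G(11)/(-227) - 173/153) + p) = √(((5 - 1*11)/(-227) - 173/153) - 96) = √(((5 - 11)*(-1/227) - 173*1/153) - 96) = √((-6*(-1/227) - 173/153) - 96) = √((6/227 - 173/153) - 96) = √(-38353/34731 - 96) = √(-3372529/34731) = I*√13014589411/11577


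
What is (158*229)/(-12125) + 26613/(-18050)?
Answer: -39030709/8754250 ≈ -4.4585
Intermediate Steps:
(158*229)/(-12125) + 26613/(-18050) = 36182*(-1/12125) + 26613*(-1/18050) = -36182/12125 - 26613/18050 = -39030709/8754250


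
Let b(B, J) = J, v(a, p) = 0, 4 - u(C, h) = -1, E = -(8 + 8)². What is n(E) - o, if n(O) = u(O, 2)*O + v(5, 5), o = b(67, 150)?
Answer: -1430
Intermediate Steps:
E = -256 (E = -1*16² = -1*256 = -256)
u(C, h) = 5 (u(C, h) = 4 - 1*(-1) = 4 + 1 = 5)
o = 150
n(O) = 5*O (n(O) = 5*O + 0 = 5*O)
n(E) - o = 5*(-256) - 1*150 = -1280 - 150 = -1430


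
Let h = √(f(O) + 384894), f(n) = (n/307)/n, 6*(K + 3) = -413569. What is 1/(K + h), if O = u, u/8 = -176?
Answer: -761827254/52509387568159 - 36*√36275874913/52509387568159 ≈ -1.4639e-5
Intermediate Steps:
u = -1408 (u = 8*(-176) = -1408)
O = -1408
K = -413587/6 (K = -3 + (⅙)*(-413569) = -3 - 413569/6 = -413587/6 ≈ -68931.)
f(n) = 1/307 (f(n) = (n*(1/307))/n = (n/307)/n = 1/307)
h = √36275874913/307 (h = √(1/307 + 384894) = √(118162459/307) = √36275874913/307 ≈ 620.40)
1/(K + h) = 1/(-413587/6 + √36275874913/307)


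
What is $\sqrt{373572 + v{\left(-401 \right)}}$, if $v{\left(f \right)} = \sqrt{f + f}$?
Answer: $\sqrt{373572 + i \sqrt{802}} \approx 611.21 + 0.023 i$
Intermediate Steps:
$v{\left(f \right)} = \sqrt{2} \sqrt{f}$ ($v{\left(f \right)} = \sqrt{2 f} = \sqrt{2} \sqrt{f}$)
$\sqrt{373572 + v{\left(-401 \right)}} = \sqrt{373572 + \sqrt{2} \sqrt{-401}} = \sqrt{373572 + \sqrt{2} i \sqrt{401}} = \sqrt{373572 + i \sqrt{802}}$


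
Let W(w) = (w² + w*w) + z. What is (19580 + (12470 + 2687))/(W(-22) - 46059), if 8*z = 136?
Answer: -34737/45074 ≈ -0.77067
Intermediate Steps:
z = 17 (z = (⅛)*136 = 17)
W(w) = 17 + 2*w² (W(w) = (w² + w*w) + 17 = (w² + w²) + 17 = 2*w² + 17 = 17 + 2*w²)
(19580 + (12470 + 2687))/(W(-22) - 46059) = (19580 + (12470 + 2687))/((17 + 2*(-22)²) - 46059) = (19580 + 15157)/((17 + 2*484) - 46059) = 34737/((17 + 968) - 46059) = 34737/(985 - 46059) = 34737/(-45074) = 34737*(-1/45074) = -34737/45074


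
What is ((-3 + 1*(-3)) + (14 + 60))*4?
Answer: 272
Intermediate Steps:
((-3 + 1*(-3)) + (14 + 60))*4 = ((-3 - 3) + 74)*4 = (-6 + 74)*4 = 68*4 = 272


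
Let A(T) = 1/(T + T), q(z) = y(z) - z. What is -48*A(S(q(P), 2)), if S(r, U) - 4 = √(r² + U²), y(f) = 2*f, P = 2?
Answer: -12 + 6*√2 ≈ -3.5147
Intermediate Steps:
q(z) = z (q(z) = 2*z - z = z)
S(r, U) = 4 + √(U² + r²) (S(r, U) = 4 + √(r² + U²) = 4 + √(U² + r²))
A(T) = 1/(2*T)
-48*A(S(q(P), 2)) = -24/(4 + √(2² + 2²)) = -24/(4 + √(4 + 4)) = -24/(4 + √8) = -24/(4 + 2*√2)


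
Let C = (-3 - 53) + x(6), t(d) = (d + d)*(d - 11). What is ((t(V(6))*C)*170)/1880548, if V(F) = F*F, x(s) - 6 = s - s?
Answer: -3825000/470137 ≈ -8.1359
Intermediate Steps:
x(s) = 6 (x(s) = 6 + (s - s) = 6 + 0 = 6)
V(F) = F²
t(d) = 2*d*(-11 + d) (t(d) = (2*d)*(-11 + d) = 2*d*(-11 + d))
C = -50 (C = (-3 - 53) + 6 = -56 + 6 = -50)
((t(V(6))*C)*170)/1880548 = (((2*6²*(-11 + 6²))*(-50))*170)/1880548 = (((2*36*(-11 + 36))*(-50))*170)*(1/1880548) = (((2*36*25)*(-50))*170)*(1/1880548) = ((1800*(-50))*170)*(1/1880548) = -90000*170*(1/1880548) = -15300000*1/1880548 = -3825000/470137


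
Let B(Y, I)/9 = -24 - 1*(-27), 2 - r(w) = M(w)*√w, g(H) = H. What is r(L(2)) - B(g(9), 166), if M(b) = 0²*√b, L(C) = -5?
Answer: -25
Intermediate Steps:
M(b) = 0 (M(b) = 0*√b = 0)
r(w) = 2 (r(w) = 2 - 0*√w = 2 - 1*0 = 2 + 0 = 2)
B(Y, I) = 27 (B(Y, I) = 9*(-24 - 1*(-27)) = 9*(-24 + 27) = 9*3 = 27)
r(L(2)) - B(g(9), 166) = 2 - 1*27 = 2 - 27 = -25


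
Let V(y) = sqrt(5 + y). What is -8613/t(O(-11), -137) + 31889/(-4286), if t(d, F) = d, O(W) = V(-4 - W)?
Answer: -31889/4286 - 2871*sqrt(3)/2 ≈ -2493.8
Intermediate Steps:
O(W) = sqrt(1 - W) (O(W) = sqrt(5 + (-4 - W)) = sqrt(1 - W))
-8613/t(O(-11), -137) + 31889/(-4286) = -8613/sqrt(1 - 1*(-11)) + 31889/(-4286) = -8613/sqrt(1 + 11) + 31889*(-1/4286) = -8613*sqrt(3)/6 - 31889/4286 = -2871*sqrt(3)/2 - 31889/4286 = -31889/4286 - 2871*sqrt(3)/2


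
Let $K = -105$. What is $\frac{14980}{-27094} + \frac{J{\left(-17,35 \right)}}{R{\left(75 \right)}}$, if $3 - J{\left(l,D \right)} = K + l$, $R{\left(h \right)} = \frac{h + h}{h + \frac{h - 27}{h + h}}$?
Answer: $\frac{25284301}{406410} \approx 62.214$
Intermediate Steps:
$R{\left(h \right)} = \frac{2 h}{h + \frac{-27 + h}{2 h}}$
$J{\left(l,D \right)} = 108 - l$ ($J{\left(l,D \right)} = 3 - \left(-105 + l\right) = 108 - l$)
$\frac{14980}{-27094} + \frac{J{\left(-17,35 \right)}}{R{\left(75 \right)}} = \frac{14980}{-27094} + \frac{108 - -17}{4 \cdot 75^{2} \frac{1}{-27 + 75 + 2 \cdot 75^{2}}} = 14980 \left(- \frac{1}{27094}\right) + \frac{108 + 17}{4 \cdot 5625 \frac{1}{-27 + 75 + 2 \cdot 5625}} = - \frac{7490}{13547} + \frac{125}{4 \cdot 5625 \frac{1}{-27 + 75 + 11250}} = - \frac{7490}{13547} + \frac{125}{4 \cdot 5625 \cdot \frac{1}{11298}} = - \frac{7490}{13547} + \frac{125}{\frac{3750}{1883}} = - \frac{7490}{13547} + 125 \cdot \frac{1883}{3750} = - \frac{7490}{13547} + \frac{1883}{30} = \frac{25284301}{406410}$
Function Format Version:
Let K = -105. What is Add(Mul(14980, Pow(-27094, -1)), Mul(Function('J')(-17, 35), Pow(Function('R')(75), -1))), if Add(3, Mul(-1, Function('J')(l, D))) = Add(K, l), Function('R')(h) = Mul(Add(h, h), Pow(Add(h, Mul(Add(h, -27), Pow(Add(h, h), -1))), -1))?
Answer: Rational(25284301, 406410) ≈ 62.214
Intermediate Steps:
Function('R')(h) = Mul(2, h, Pow(Add(h, Mul(Rational(1, 2), Pow(h, -1), Add(-27, h))), -1)) (Function('R')(h) = Mul(Mul(2, h), Pow(Add(h, Mul(Add(-27, h), Pow(Mul(2, h), -1))), -1)) = Mul(Mul(2, h), Pow(Add(h, Mul(Add(-27, h), Mul(Rational(1, 2), Pow(h, -1)))), -1)) = Mul(Mul(2, h), Pow(Add(h, Mul(Rational(1, 2), Pow(h, -1), Add(-27, h))), -1)) = Mul(2, h, Pow(Add(h, Mul(Rational(1, 2), Pow(h, -1), Add(-27, h))), -1)))
Function('J')(l, D) = Add(108, Mul(-1, l)) (Function('J')(l, D) = Add(3, Mul(-1, Add(-105, l))) = Add(3, Add(105, Mul(-1, l))) = Add(108, Mul(-1, l)))
Add(Mul(14980, Pow(-27094, -1)), Mul(Function('J')(-17, 35), Pow(Function('R')(75), -1))) = Add(Mul(14980, Pow(-27094, -1)), Mul(Add(108, Mul(-1, -17)), Pow(Mul(4, Pow(75, 2), Pow(Add(-27, 75, Mul(2, Pow(75, 2))), -1)), -1))) = Add(Mul(14980, Rational(-1, 27094)), Mul(Add(108, 17), Pow(Mul(4, 5625, Pow(Add(-27, 75, Mul(2, 5625)), -1)), -1))) = Add(Rational(-7490, 13547), Mul(125, Pow(Mul(4, 5625, Pow(Add(-27, 75, 11250), -1)), -1))) = Add(Rational(-7490, 13547), Mul(125, Pow(Mul(4, 5625, Pow(11298, -1)), -1))) = Add(Rational(-7490, 13547), Mul(125, Pow(Mul(4, 5625, Rational(1, 11298)), -1))) = Add(Rational(-7490, 13547), Mul(125, Pow(Rational(3750, 1883), -1))) = Add(Rational(-7490, 13547), Mul(125, Rational(1883, 3750))) = Add(Rational(-7490, 13547), Rational(1883, 30)) = Rational(25284301, 406410)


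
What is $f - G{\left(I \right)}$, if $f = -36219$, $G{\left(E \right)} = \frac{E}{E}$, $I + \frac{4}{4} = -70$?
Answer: $-36220$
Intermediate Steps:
$I = -71$ ($I = -1 - 70 = -71$)
$G{\left(E \right)} = 1$
$f - G{\left(I \right)} = -36219 - 1 = -36220$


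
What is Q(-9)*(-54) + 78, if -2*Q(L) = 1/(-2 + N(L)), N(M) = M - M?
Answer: 129/2 ≈ 64.500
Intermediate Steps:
N(M) = 0
Q(L) = ¼ (Q(L) = -1/(2*(-2 + 0)) = -½/(-2) = -½*(-½) = ¼)
Q(-9)*(-54) + 78 = (¼)*(-54) + 78 = -27/2 + 78 = 129/2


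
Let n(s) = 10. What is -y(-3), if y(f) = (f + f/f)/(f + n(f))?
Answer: 2/7 ≈ 0.28571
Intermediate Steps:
y(f) = (1 + f)/(10 + f) (y(f) = (f + f/f)/(f + 10) = (f + 1)/(10 + f) = (1 + f)/(10 + f))
-y(-3) = -(1 - 3)/(10 - 3) = -(-2)/7 = -1*(-2/7) = 2/7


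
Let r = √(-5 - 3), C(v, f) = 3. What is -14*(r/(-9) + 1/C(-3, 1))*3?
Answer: -14 + 28*I*√2/3 ≈ -14.0 + 13.199*I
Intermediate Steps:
r = 2*I*√2 (r = √(-8) = 2*I*√2 ≈ 2.8284*I)
-14*(r/(-9) + 1/C(-3, 1))*3 = -14*((2*I*√2)/(-9) + 1/3)*3 = -14*((2*I*√2)*(-⅑) + 1*(⅓))*3 = -14*(-2*I*√2/9 + ⅓)*3 = -14*(⅓ - 2*I*√2/9)*3 = (-14/3 + 28*I*√2/9)*3 = -14 + 28*I*√2/3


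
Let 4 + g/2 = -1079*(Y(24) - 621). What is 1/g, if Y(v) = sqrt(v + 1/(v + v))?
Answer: 16081320/21549395375327 + 2158*sqrt(3459)/21549395375327 ≈ 7.5214e-7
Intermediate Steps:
Y(v) = sqrt(v + 1/(2*v))
g = 1340110 - 1079*sqrt(3459)/6 (g = -8 + 2*(-1079*(sqrt(2/24 + 4*24)/2 - 621)) = -8 + 2*(-1079*(sqrt(2*(1/24) + 96)/2 - 621)) = -8 + 2*(-1079*(sqrt(1/12 + 96)/2 - 621)) = -8 + 2*(-1079*(sqrt(1153/12)/2 - 621)) = -8 + 2*(-1079*((sqrt(3459)/6)/2 - 621)) = -8 + 2*(-1079*(sqrt(3459)/12 - 621)) = -8 + 2*(-1079*(-621 + sqrt(3459)/12)) = -8 + 2*(670059 - 1079*sqrt(3459)/12) = -8 + (1340118 - 1079*sqrt(3459)/6) = 1340110 - 1079*sqrt(3459)/6 ≈ 1.3295e+6)
1/g = 1/(1340110 - 1079*sqrt(3459)/6)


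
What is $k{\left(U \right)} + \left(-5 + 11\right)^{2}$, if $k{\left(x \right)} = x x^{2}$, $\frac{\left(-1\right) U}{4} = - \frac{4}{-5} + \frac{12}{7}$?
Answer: $- \frac{42070708}{42875} \approx -981.24$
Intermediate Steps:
$U = - \frac{352}{35}$ ($U = - 4 \left(- \frac{4}{-5} + \frac{12}{7}\right) = - 4 \left(\left(-4\right) \left(- \frac{1}{5}\right) + 12 \cdot \frac{1}{7}\right) = - 4 \left(\frac{4}{5} + \frac{12}{7}\right) = \left(-4\right) \frac{88}{35} = - \frac{352}{35} \approx -10.057$)
$k{\left(x \right)} = x^{3}$
$k{\left(U \right)} + \left(-5 + 11\right)^{2} = \left(- \frac{352}{35}\right)^{3} + \left(-5 + 11\right)^{2} = - \frac{43614208}{42875} + 6^{2} = - \frac{43614208}{42875} + 36 = - \frac{42070708}{42875}$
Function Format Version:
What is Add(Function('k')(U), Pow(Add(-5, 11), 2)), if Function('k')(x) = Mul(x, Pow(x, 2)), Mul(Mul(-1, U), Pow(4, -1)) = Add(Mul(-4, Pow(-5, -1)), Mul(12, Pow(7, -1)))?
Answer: Rational(-42070708, 42875) ≈ -981.24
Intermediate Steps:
U = Rational(-352, 35) (U = Mul(-4, Add(Mul(-4, Pow(-5, -1)), Mul(12, Pow(7, -1)))) = Mul(-4, Add(Mul(-4, Rational(-1, 5)), Mul(12, Rational(1, 7)))) = Mul(-4, Add(Rational(4, 5), Rational(12, 7))) = Mul(-4, Rational(88, 35)) = Rational(-352, 35) ≈ -10.057)
Function('k')(x) = Pow(x, 3)
Add(Function('k')(U), Pow(Add(-5, 11), 2)) = Add(Pow(Rational(-352, 35), 3), Pow(Add(-5, 11), 2)) = Add(Rational(-43614208, 42875), Pow(6, 2)) = Add(Rational(-43614208, 42875), 36) = Rational(-42070708, 42875)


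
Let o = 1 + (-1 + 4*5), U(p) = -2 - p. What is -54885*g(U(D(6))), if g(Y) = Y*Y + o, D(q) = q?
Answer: -4610340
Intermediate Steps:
o = 20 (o = 1 + (-1 + 20) = 1 + 19 = 20)
g(Y) = 20 + Y² (g(Y) = Y*Y + 20 = Y² + 20 = 20 + Y²)
-54885*g(U(D(6))) = -54885*(20 + (-2 - 1*6)²) = -54885*(20 + (-2 - 6)²) = -54885*(20 + (-8)²) = -54885*(20 + 64) = -54885*84 = -4610340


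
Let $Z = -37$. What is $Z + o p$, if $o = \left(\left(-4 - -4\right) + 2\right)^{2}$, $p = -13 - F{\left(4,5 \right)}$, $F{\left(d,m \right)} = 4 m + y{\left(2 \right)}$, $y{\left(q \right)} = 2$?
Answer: $-177$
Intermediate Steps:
$F{\left(d,m \right)} = 2 + 4 m$ ($F{\left(d,m \right)} = 4 m + 2 = 2 + 4 m$)
$p = -35$ ($p = -13 - \left(2 + 4 \cdot 5\right) = -13 - \left(2 + 20\right) = -13 - 22 = -35$)
$o = 4$ ($o = \left(\left(-4 + 4\right) + 2\right)^{2} = \left(0 + 2\right)^{2} = 2^{2} = 4$)
$Z + o p = -37 + 4 \left(-35\right) = -37 - 140 = -177$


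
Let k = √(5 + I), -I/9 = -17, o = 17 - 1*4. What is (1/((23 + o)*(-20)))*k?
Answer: -√158/720 ≈ -0.017458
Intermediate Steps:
o = 13 (o = 17 - 4 = 13)
I = 153 (I = -9*(-17) = 153)
k = √158 (k = √(5 + 153) = √158 ≈ 12.570)
(1/((23 + o)*(-20)))*k = (1/((23 + 13)*(-20)))*√158 = (-1/20/36)*√158 = ((1/36)*(-1/20))*√158 = -√158/720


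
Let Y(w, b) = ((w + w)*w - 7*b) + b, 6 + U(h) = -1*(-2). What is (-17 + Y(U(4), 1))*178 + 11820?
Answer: 13422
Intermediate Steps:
U(h) = -4 (U(h) = -6 - 1*(-2) = -6 + 2 = -4)
Y(w, b) = -6*b + 2*w² (Y(w, b) = ((2*w)*w - 7*b) + b = (2*w² - 7*b) + b = (-7*b + 2*w²) + b = -6*b + 2*w²)
(-17 + Y(U(4), 1))*178 + 11820 = (-17 + (-6*1 + 2*(-4)²))*178 + 11820 = (-17 + (-6 + 2*16))*178 + 11820 = (-17 + (-6 + 32))*178 + 11820 = (-17 + 26)*178 + 11820 = 9*178 + 11820 = 1602 + 11820 = 13422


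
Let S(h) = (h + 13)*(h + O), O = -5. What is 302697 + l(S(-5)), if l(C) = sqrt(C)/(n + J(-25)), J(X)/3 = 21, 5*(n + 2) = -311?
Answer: 302697 - 10*I*sqrt(5)/3 ≈ 3.027e+5 - 7.4536*I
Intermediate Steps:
n = -321/5 (n = -2 + (1/5)*(-311) = -2 - 311/5 = -321/5 ≈ -64.200)
J(X) = 63 (J(X) = 3*21 = 63)
S(h) = (-5 + h)*(13 + h) (S(h) = (h + 13)*(h - 5) = (13 + h)*(-5 + h) = (-5 + h)*(13 + h))
l(C) = -5*sqrt(C)/6 (l(C) = sqrt(C)/(-321/5 + 63) = sqrt(C)/(-6/5) = -5*sqrt(C)/6)
302697 + l(S(-5)) = 302697 - 5*sqrt(-65 + (-5)**2 + 8*(-5))/6 = 302697 - 5*sqrt(-65 + 25 - 40)/6 = 302697 - 10*I*sqrt(5)/3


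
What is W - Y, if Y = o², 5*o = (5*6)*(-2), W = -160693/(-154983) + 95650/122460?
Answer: -29983386991/210880202 ≈ -142.18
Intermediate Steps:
W = 383362097/210880202 (W = -160693*(-1/154983) + 95650*(1/122460) = 160693/154983 + 9565/12246 = 383362097/210880202 ≈ 1.8179)
o = -12 (o = ((5*6)*(-2))/5 = (30*(-2))/5 = (⅕)*(-60) = -12)
Y = 144 (Y = (-12)² = 144)
W - Y = 383362097/210880202 - 1*144 = 383362097/210880202 - 144 = -29983386991/210880202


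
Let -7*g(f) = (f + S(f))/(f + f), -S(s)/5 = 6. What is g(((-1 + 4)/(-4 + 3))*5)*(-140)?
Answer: 30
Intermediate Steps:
S(s) = -30 (S(s) = -5*6 = -30)
g(f) = -(-30 + f)/(14*f) (g(f) = -(f - 30)/(7*(f + f)) = -(-30 + f)/(7*(2*f)) = -(-30 + f)*1/(2*f)/7 = -(-30 + f)/(14*f))
g(((-1 + 4)/(-4 + 3))*5)*(-140) = ((30 - (-1 + 4)/(-4 + 3)*5)/(14*((((-1 + 4)/(-4 + 3))*5))))*(-140) = ((30 - 3/(-1)*5)/(14*(((3/(-1))*5))))*(-140) = ((30 - 3*(-1)*5)/(14*(((3*(-1))*5))))*(-140) = ((30 - (-3)*5)/(14*((-3*5))))*(-140) = ((1/14)*(30 - 1*(-15))/(-15))*(-140) = ((1/14)*(-1/15)*(30 + 15))*(-140) = ((1/14)*(-1/15)*45)*(-140) = -3/14*(-140) = 30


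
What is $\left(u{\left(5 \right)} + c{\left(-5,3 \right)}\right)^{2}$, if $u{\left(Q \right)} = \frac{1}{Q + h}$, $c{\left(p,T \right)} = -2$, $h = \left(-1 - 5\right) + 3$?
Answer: $\frac{9}{4} \approx 2.25$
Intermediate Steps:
$h = -3$ ($h = -6 + 3 = -3$)
$u{\left(Q \right)} = \frac{1}{-3 + Q}$ ($u{\left(Q \right)} = \frac{1}{Q - 3} = \frac{1}{-3 + Q}$)
$\left(u{\left(5 \right)} + c{\left(-5,3 \right)}\right)^{2} = \left(\frac{1}{-3 + 5} - 2\right)^{2} = \left(\frac{1}{2} - 2\right)^{2} = \left(- \frac{3}{2}\right)^{2} = \frac{9}{4}$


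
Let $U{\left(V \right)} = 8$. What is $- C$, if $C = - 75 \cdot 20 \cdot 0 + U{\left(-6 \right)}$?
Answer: $-8$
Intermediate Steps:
$C = 8$ ($C = - 75 \cdot 20 \cdot 0 + 8 = \left(-75\right) 0 + 8 = 0 + 8 = 8$)
$- C = \left(-1\right) 8 = -8$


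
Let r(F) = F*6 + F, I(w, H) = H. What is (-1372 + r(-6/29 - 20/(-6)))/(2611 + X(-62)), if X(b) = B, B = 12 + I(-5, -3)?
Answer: -5873/11397 ≈ -0.51531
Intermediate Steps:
B = 9 (B = 12 - 3 = 9)
X(b) = 9
r(F) = 7*F (r(F) = 6*F + F = 7*F)
(-1372 + r(-6/29 - 20/(-6)))/(2611 + X(-62)) = (-1372 + 7*(-6/29 - 20/(-6)))/(2611 + 9) = (-1372 + 7*(-6*1/29 - 20*(-⅙)))/2620 = (-1372 + 7*(-6/29 + 10/3))*(1/2620) = (-1372 + 7*(272/87))*(1/2620) = (-1372 + 1904/87)*(1/2620) = -117460/87*1/2620 = -5873/11397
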